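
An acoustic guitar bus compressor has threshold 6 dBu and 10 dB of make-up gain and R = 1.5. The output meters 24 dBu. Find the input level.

Before make-up, the level was 24 − 10 = 14 dBu.
Post-compression overshoot = 14 − 6 = 8 dB.
Input overshoot = R × output overshoot = 12 dB → input = 6 + 12 = 18 dBu.

18 dBu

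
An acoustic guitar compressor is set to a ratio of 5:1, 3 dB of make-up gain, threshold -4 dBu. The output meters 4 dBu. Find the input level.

Stripping the +3 dB make-up gives 1 dBu at the gain stage.
Post-compression overshoot = 1 − (-4) = 5 dB.
Undo the ratio: input overshoot = 5 × 5 = 25 dB, giving input = 21 dBu.

21 dBu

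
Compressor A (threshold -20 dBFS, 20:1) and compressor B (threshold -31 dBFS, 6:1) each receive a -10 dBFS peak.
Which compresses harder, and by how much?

A: GR = 10 − 10/20 = 9.5 dB.
B: GR = 21 − 21/6 = 17.5 dB.
B reduces 8 dB more.

B, by 8 dB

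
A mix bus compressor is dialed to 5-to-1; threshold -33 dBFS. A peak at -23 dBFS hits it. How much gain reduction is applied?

Overshoot = -23 − (-33) = 10 dB.
At 5:1, output sits 10/5 = 2 dB above threshold.
GR = overshoot in − overshoot out = 10 − 2 = 8 dB.

8 dB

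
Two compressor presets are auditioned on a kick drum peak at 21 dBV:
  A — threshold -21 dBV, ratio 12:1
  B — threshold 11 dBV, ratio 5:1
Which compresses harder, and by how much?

A, by 30.5 dB

A: overshoot 42 dB → output overshoot 3.5 dB → GR 38.5 dB.
B: overshoot 10 dB → output overshoot 2 dB → GR 8 dB.
A reduces 30.5 dB more.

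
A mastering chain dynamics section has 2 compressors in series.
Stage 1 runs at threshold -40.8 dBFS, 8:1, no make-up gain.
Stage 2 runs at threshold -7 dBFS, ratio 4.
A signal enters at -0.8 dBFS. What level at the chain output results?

-35.8 dBFS

Stage 1: overshoot 40 dB → 40/8 = 5 dB → -35.8 dBFS.
Stage 2: below threshold (-35.8 ≤ -7); passes unchanged; output -35.8 dBFS.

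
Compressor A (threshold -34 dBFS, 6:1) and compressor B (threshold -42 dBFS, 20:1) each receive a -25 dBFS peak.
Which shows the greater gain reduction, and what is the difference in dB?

A: 9 dB over, compressed to 1.5 dB over, so 7.5 dB of GR.
B: 17 dB over, compressed to 0.85 dB over, so 16.15 dB of GR.
Difference: 8.65 dB in favour of B.

B, by 8.65 dB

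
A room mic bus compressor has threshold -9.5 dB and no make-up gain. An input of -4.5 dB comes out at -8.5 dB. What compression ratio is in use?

5:1

Input overshoot = -4.5 − (-9.5) = 5 dB; output overshoot = -8.5 − (-9.5) = 1 dB.
Ratio = 5 / 1 = 5.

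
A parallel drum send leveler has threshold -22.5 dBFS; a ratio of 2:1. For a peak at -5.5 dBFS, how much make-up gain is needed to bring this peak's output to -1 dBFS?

13 dB

The peak compresses to -22.5 + 17/2 = -14 dBFS.
To reach -1 dBFS requires -1 − (-14) = 13 dB of make-up.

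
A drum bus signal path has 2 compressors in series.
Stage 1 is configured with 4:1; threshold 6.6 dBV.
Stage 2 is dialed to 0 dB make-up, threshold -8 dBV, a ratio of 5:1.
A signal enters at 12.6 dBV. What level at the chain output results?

Stage 1: 6 dB above 6.6 dBV, reduced 4:1 to 1.5 dB above → 8.1 dBV.
Stage 2: 16.1 dB above -8 dBV, reduced 5:1 to 3.22 dB above → -4.78 dBV.

-4.78 dBV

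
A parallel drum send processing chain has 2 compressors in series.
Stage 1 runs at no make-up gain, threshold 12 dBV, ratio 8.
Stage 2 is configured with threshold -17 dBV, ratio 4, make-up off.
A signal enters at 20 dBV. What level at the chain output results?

-9.5 dBV

Stage 1: 8 dB above 12 dBV, reduced 8:1 to 1 dB above → 13 dBV.
Stage 2: overshoot 30 dB → 30/4 = 7.5 dB → -9.5 dBV.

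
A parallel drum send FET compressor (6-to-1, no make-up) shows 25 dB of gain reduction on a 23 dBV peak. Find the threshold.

-7 dBV

Gain reduction = 23 − (-2) = 25 dB; output overshoot = GR / (R − 1) = 25 / 5 = 5 dB.
Threshold = output − output overshoot = -2 − 5 = -7 dBV.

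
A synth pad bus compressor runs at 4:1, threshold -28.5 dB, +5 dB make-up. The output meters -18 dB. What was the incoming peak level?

Remove make-up: -18 − 5 = -23 dB.
Post-compression overshoot = -23 − (-28.5) = 5.5 dB.
Input overshoot = R × output overshoot = 22 dB → input = -28.5 + 22 = -6.5 dB.

-6.5 dB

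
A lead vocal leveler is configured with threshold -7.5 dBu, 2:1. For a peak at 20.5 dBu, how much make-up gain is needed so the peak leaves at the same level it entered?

The peak compresses to -7.5 + 28/2 = 6.5 dBu.
To reach 20.5 dBu requires 20.5 − 6.5 = 14 dB of make-up.

14 dB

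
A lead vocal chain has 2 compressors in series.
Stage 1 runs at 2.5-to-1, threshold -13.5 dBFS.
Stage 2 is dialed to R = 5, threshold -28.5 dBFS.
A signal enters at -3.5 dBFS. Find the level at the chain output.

Stage 1: overshoot 10 dB → 10/2.5 = 4 dB → -9.5 dBFS.
Stage 2: -9.5 dBFS is 19 dB over -28.5 dBFS; at 5:1 that becomes 3.8 dB over, giving -24.7 dBFS.

-24.7 dBFS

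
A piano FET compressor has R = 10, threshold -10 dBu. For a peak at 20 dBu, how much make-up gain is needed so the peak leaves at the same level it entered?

27 dB

The peak compresses to -10 + 30/10 = -7 dBu.
To reach 20 dBu requires 20 − (-7) = 27 dB of make-up.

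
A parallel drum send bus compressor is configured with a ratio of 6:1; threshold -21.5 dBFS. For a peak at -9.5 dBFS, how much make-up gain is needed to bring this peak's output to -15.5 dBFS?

Overshoot 12 dB → 12/6 = 2 dB after compression, so the compressed level is -21.5 + 2 = -19.5 dBFS.
Make-up = target − compressed = -15.5 − (-19.5) = 4 dB.

4 dB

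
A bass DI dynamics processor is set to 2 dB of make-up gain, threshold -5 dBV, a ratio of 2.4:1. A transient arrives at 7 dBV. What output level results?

2 dBV

Overshoot: 7 − (-5) = 12 dB.
2.4:1 compression reduces that to 12/2.4 = 5 dB over.
So the level is -5 + 5 = 0 dBV; make-up adds 2 dB, giving 2 dBV.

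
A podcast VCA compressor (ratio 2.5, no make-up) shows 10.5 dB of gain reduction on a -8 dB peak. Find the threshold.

Gain reduction = -8 − (-18.5) = 10.5 dB; output overshoot = GR / (R − 1) = 10.5 / 1.5 = 7 dB.
Threshold = output − output overshoot = -18.5 − 7 = -25.5 dB.

-25.5 dB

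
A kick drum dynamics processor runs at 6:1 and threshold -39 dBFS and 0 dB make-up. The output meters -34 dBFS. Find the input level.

-9 dBFS

The compressed level sits -34 − (-39) = 5 dB over threshold.
Input overshoot = R × output overshoot = 30 dB → input = -39 + 30 = -9 dBFS.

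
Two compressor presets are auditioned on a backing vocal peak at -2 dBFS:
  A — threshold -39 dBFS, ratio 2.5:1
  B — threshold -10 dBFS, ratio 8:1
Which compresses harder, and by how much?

A: GR = 37 − 37/2.5 = 22.2 dB.
B: GR = 8 − 8/8 = 7 dB.
A applies 15.2 dB more gain reduction.

A, by 15.2 dB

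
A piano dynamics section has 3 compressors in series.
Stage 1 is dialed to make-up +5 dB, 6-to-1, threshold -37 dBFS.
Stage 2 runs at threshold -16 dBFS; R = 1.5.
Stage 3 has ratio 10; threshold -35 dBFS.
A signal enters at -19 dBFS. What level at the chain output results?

-34.4 dBFS

Stage 1: -19 dBFS is 18 dB over -37 dBFS; at 6:1 that becomes 3 dB over, giving -34 dBFS; +5 dB make-up → -29 dBFS.
Stage 2: below threshold (-29 ≤ -16); passes unchanged; output -29 dBFS.
Stage 3: overshoot 6 dB → 6/10 = 0.6 dB → -34.4 dBFS.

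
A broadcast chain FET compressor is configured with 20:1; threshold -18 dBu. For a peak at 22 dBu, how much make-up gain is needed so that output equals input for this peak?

The peak compresses to -18 + 40/20 = -16 dBu.
To reach 22 dBu requires 22 − (-16) = 38 dB of make-up.

38 dB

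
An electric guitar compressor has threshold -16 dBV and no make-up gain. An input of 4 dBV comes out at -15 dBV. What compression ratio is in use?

20:1

Input overshoot = 4 − (-16) = 20 dB; output overshoot = -15 − (-16) = 1 dB.
Ratio = 20 / 1 = 20.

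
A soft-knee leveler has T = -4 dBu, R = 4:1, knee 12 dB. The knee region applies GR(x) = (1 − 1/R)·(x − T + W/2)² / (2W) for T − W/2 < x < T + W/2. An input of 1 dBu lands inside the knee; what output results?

x − T + W/2 = 1 − (-4) + 6 = 11.
GR = (1 − 1/4) × 11² / 24 = 0.75 × 121 / 24 = 3.78125 dB.
Output = 1 − 3.78125 = -2.78125 dBu.

-2.78125 dBu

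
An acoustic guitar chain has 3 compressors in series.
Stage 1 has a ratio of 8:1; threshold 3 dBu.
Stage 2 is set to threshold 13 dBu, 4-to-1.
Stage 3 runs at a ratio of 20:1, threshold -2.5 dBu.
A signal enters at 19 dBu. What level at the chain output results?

-2.125 dBu

Stage 1: 19 dBu is 16 dB over 3 dBu; at 8:1 that becomes 2 dB over, giving 5 dBu.
Stage 2: 5 dBu is at or below the 13 dBu threshold — no compression; output 5 dBu.
Stage 3: 7.5 dB above -2.5 dBu, reduced 20:1 to 0.375 dB above → -2.125 dBu.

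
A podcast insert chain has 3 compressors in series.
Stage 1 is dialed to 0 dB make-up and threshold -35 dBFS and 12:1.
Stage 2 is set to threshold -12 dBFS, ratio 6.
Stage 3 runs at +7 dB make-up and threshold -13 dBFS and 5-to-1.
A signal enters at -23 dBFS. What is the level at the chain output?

Stage 1: overshoot 12 dB → 12/12 = 1 dB → -34 dBFS.
Stage 2: below threshold (-34 ≤ -12); passes unchanged; output -34 dBFS.
Stage 3: -34 dBFS is at or below the -13 dBFS threshold — no compression; make-up brings it to -27 dBFS.

-27 dBFS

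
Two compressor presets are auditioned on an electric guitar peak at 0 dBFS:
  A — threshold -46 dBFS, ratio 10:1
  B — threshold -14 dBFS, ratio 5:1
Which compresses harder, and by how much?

A, by 30.2 dB

A: 46 dB over, compressed to 4.6 dB over, so 41.4 dB of GR.
B: 14 dB over, compressed to 2.8 dB over, so 11.2 dB of GR.
A applies 30.2 dB more gain reduction.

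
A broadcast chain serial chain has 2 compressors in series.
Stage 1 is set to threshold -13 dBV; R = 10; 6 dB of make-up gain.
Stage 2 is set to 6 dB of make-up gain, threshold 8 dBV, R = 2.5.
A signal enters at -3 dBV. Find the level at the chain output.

0 dBV

Stage 1: -3 dBV is 10 dB over -13 dBV; at 10:1 that becomes 1 dB over, giving -12 dBV; +6 dB make-up → -6 dBV.
Stage 2: -6 dBV ≤ 8 dBV, so stage 2 doesn't engage; make-up brings it to 0 dBV.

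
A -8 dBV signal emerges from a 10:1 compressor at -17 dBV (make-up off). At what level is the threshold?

-18 dBV

Input is 10 dB above T (since output overshoot × R = input overshoot: (-17 − T)·10 = -8 − T gives T = -18 dBV).
Check: -18 + (-8 − (-18))/10 = -18 + 1 = -17 dBV. ✓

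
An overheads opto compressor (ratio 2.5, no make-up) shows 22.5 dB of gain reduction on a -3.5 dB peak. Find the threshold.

Input is 37.5 dB above T (since output overshoot × R = input overshoot: (-26 − T)·2.5 = -3.5 − T gives T = -41 dB).
Check: -41 + (-3.5 − (-41))/2.5 = -41 + 15 = -26 dB. ✓

-41 dB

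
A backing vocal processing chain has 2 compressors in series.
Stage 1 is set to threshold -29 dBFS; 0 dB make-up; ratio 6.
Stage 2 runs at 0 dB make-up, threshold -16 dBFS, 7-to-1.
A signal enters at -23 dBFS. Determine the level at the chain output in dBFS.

Stage 1: overshoot 6 dB → 6/6 = 1 dB → -28 dBFS.
Stage 2: -28 dBFS ≤ -16 dBFS, so stage 2 doesn't engage; output -28 dBFS.

-28 dBFS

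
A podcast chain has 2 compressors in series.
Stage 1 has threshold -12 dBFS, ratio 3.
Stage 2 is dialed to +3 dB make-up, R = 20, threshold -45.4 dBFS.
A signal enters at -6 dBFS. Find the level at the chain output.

-40.63 dBFS

Stage 1: 6 dB above -12 dBFS, reduced 3:1 to 2 dB above → -10 dBFS.
Stage 2: overshoot 35.4 dB → 35.4/20 = 1.77 dB → -43.63 dBFS; +3 dB make-up → -40.63 dBFS.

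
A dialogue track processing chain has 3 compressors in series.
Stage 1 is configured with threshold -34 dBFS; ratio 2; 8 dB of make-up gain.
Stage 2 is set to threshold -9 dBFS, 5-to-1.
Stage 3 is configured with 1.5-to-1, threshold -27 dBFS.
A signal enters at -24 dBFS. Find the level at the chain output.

-23 dBFS

Stage 1: -24 dBFS is 10 dB over -34 dBFS; at 2:1 that becomes 5 dB over, giving -29 dBFS; +8 dB make-up → -21 dBFS.
Stage 2: -21 dBFS is at or below the -9 dBFS threshold — no compression; output -21 dBFS.
Stage 3: -21 dBFS is 6 dB over -27 dBFS; at 1.5:1 that becomes 4 dB over, giving -23 dBFS.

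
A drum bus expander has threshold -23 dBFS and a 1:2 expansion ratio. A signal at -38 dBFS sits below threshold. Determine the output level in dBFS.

-53 dBFS

The input is 15 dB below the -23 dBFS threshold.
A 1:2 expander multiplies undershoot by 2: 15 × 2 = 30 dB below threshold.
Output = -23 − 30 = -53 dBFS.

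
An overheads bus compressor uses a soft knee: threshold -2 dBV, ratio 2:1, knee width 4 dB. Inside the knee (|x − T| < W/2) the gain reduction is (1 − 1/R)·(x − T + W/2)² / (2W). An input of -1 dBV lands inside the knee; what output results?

x − T + W/2 = -1 − (-2) + 2 = 3.
GR = (1 − 1/2) × 3² / 8 = 0.5 × 9 / 8 = 0.5625 dB.
Output = -1 − 0.5625 = -1.5625 dBV.

-1.5625 dBV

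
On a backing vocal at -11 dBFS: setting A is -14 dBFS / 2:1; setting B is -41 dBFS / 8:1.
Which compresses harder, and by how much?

B, by 24.75 dB

A: 3 dB over, compressed to 1.5 dB over, so 1.5 dB of GR.
B: 30 dB over, compressed to 3.75 dB over, so 26.25 dB of GR.
B reduces 24.75 dB more.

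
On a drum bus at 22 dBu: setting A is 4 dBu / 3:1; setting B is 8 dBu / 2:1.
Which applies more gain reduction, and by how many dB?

A, by 5 dB

A: overshoot 18 dB → output overshoot 6 dB → GR 12 dB.
B: overshoot 14 dB → output overshoot 7 dB → GR 7 dB.
A applies 5 dB more gain reduction.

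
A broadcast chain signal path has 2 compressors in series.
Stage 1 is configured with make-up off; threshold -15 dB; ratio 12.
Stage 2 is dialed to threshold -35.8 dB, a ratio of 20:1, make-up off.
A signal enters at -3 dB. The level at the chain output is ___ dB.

-34.71 dB

Stage 1: overshoot 12 dB → 12/12 = 1 dB → -14 dB.
Stage 2: overshoot 21.8 dB → 21.8/20 = 1.09 dB → -34.71 dB.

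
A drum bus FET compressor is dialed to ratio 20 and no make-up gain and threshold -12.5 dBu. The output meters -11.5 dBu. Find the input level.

The compressed level sits -11.5 − (-12.5) = 1 dB over threshold.
Undo the ratio: input overshoot = 1 × 20 = 20 dB, giving input = 7.5 dBu.

7.5 dBu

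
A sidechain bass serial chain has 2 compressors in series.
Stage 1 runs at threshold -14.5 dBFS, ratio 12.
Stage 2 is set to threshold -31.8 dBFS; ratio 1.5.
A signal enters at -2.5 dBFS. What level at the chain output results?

Stage 1: overshoot 12 dB → 12/12 = 1 dB → -13.5 dBFS.
Stage 2: 18.3 dB above -31.8 dBFS, reduced 1.5:1 to 12.2 dB above → -19.6 dBFS.

-19.6 dBFS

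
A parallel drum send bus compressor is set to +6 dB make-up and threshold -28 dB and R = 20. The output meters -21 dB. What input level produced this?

-8 dB

Before make-up, the level was -21 − 6 = -27 dB.
The compressed level sits -27 − (-28) = 1 dB over threshold.
Input overshoot = R × output overshoot = 20 dB → input = -28 + 20 = -8 dB.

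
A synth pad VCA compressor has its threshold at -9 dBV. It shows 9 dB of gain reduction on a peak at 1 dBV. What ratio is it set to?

10:1

Input overshoot = 1 − (-9) = 10 dB.
Output overshoot = 10 − 9 = 1 dB.
Ratio = input overshoot / output overshoot = 10 / 1 = 10.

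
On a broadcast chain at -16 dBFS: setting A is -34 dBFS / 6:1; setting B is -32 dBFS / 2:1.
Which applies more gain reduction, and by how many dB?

A: 18 dB over, compressed to 3 dB over, so 15 dB of GR.
B: 16 dB over, compressed to 8 dB over, so 8 dB of GR.
A applies 7 dB more gain reduction.

A, by 7 dB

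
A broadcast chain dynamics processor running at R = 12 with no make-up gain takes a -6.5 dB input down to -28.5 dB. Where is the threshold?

-30.5 dB

Gain reduction = -6.5 − (-28.5) = 22 dB; output overshoot = GR / (R − 1) = 22 / 11 = 2 dB.
Threshold = output − output overshoot = -28.5 − 2 = -30.5 dB.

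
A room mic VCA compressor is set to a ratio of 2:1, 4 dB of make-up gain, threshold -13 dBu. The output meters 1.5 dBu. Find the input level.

8 dBu

Remove make-up: 1.5 − 4 = -2.5 dBu.
The compressed level sits -2.5 − (-13) = 10.5 dB over threshold.
Input overshoot = R × output overshoot = 21 dB → input = -13 + 21 = 8 dBu.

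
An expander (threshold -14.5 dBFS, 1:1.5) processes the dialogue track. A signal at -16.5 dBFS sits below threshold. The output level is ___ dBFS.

-17.5 dBFS

The input is 2 dB below the -14.5 dBFS threshold.
A 1:1.5 expander multiplies undershoot by 1.5: 2 × 1.5 = 3 dB below threshold.
Output = -14.5 − 3 = -17.5 dBFS.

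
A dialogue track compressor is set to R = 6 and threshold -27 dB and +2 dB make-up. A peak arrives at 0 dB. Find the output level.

-20.5 dB

Overshoot: 0 − (-27) = 27 dB.
The 27 dB excess becomes 4.5 dB after 6:1 reduction.
That puts the output at -22.5 dB; make-up adds 2 dB, giving -20.5 dB.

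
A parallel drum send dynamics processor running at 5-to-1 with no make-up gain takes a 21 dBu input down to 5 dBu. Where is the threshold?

Gain reduction = 21 − 5 = 16 dB; output overshoot = GR / (R − 1) = 16 / 4 = 4 dB.
Threshold = output − output overshoot = 5 − 4 = 1 dBu.

1 dBu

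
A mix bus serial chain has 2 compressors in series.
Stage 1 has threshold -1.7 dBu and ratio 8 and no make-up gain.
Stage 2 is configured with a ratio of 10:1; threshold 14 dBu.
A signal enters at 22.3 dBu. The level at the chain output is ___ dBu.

1.3 dBu

Stage 1: 22.3 dBu is 24 dB over -1.7 dBu; at 8:1 that becomes 3 dB over, giving 1.3 dBu.
Stage 2: 1.3 dBu is at or below the 14 dBu threshold — no compression; output 1.3 dBu.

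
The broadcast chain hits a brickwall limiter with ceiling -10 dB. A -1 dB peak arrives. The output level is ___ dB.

The limiter clamps the peak to its -10 dB ceiling.

-10 dB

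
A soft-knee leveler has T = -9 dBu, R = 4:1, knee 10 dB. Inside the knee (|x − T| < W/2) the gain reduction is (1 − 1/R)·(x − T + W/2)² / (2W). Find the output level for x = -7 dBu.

x − T + W/2 = -7 − (-9) + 5 = 7.
GR = (1 − 1/4) × 7² / 20 = 0.75 × 49 / 20 = 1.8375 dB.
Output = -7 − 1.8375 = -8.8375 dBu.

-8.8375 dBu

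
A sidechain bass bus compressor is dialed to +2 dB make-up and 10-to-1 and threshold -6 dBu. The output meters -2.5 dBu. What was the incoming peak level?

Before make-up, the level was -2.5 − 2 = -4.5 dBu.
Post-compression overshoot = -4.5 − (-6) = 1.5 dB.
Before 10:1 compression the overshoot was 1.5 × 10 = 15 dB, so input = -6 + 15 = 9 dBu.

9 dBu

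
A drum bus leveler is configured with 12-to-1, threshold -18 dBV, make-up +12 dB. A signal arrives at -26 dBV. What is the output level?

-26 dBV is 8 dB below the -18 dBV threshold, so no gain reduction is applied.
Make-up gain adds 12 dB: -26 + 12 = -14 dBV.

-14 dBV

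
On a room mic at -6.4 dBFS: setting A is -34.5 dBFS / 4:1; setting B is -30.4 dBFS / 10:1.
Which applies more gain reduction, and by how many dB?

B, by 0.525 dB

A: GR = 28.1 − 28.1/4 = 21.075 dB.
B: GR = 24 − 24/10 = 21.6 dB.
B reduces 0.525 dB more.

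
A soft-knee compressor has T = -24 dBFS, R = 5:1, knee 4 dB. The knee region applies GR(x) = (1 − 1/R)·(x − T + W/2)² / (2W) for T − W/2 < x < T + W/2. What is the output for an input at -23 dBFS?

x − T + W/2 = -23 − (-24) + 2 = 3.
GR = (1 − 1/5) × 3² / 8 = 0.8 × 9 / 8 = 0.9 dB.
Output = -23 − 0.9 = -23.9 dBFS.

-23.9 dBFS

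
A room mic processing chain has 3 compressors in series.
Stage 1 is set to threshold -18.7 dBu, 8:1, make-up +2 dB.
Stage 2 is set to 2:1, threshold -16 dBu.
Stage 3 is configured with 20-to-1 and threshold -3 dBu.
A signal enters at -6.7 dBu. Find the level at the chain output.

Stage 1: overshoot 12 dB → 12/8 = 1.5 dB → -17.2 dBu; +2 dB make-up → -15.2 dBu.
Stage 2: 0.8 dB above -16 dBu, reduced 2:1 to 0.4 dB above → -15.6 dBu.
Stage 3: below threshold (-15.6 ≤ -3); passes unchanged; output -15.6 dBu.

-15.6 dBu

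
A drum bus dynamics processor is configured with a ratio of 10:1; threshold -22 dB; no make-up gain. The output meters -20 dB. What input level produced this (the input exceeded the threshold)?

That's 2 dB above the -22 dB threshold.
Before 10:1 compression the overshoot was 2 × 10 = 20 dB, so input = -22 + 20 = -2 dB.

-2 dB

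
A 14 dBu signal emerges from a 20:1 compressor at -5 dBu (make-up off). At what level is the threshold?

Gain reduction = 14 − (-5) = 19 dB; output overshoot = GR / (R − 1) = 19 / 19 = 1 dB.
Threshold = output − output overshoot = -5 − 1 = -6 dBu.

-6 dBu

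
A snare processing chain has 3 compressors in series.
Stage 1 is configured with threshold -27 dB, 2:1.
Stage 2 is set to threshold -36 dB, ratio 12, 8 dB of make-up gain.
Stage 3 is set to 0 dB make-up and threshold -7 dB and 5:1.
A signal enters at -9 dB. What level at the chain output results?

-26.5 dB

Stage 1: -9 dB is 18 dB over -27 dB; at 2:1 that becomes 9 dB over, giving -18 dB.
Stage 2: 18 dB above -36 dB, reduced 12:1 to 1.5 dB above → -34.5 dB; +8 dB make-up → -26.5 dB.
Stage 3: -26.5 dB is at or below the -7 dB threshold — no compression; output -26.5 dB.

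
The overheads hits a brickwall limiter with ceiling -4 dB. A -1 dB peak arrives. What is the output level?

-4 dB

At ∞:1, everything above -4 dB is held at the ceiling.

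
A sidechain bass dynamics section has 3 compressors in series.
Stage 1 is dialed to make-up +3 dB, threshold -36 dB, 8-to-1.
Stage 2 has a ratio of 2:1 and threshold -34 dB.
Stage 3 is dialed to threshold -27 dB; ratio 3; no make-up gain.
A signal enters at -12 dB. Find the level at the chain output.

Stage 1: overshoot 24 dB → 24/8 = 3 dB → -33 dB; +3 dB make-up → -30 dB.
Stage 2: -30 dB is 4 dB over -34 dB; at 2:1 that becomes 2 dB over, giving -32 dB.
Stage 3: -32 dB is at or below the -27 dB threshold — no compression; output -32 dB.

-32 dB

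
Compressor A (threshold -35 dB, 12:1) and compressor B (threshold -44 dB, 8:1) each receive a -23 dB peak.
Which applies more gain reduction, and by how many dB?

A: 12 dB over, compressed to 1 dB over, so 11 dB of GR.
B: 21 dB over, compressed to 2.625 dB over, so 18.375 dB of GR.
B applies 7.375 dB more gain reduction.

B, by 7.375 dB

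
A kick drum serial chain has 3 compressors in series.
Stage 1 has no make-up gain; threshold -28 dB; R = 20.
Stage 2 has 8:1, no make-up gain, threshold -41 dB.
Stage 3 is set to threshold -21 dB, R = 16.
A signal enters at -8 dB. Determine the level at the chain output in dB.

-39.25 dB

Stage 1: overshoot 20 dB → 20/20 = 1 dB → -27 dB.
Stage 2: -27 dB is 14 dB over -41 dB; at 8:1 that becomes 1.75 dB over, giving -39.25 dB.
Stage 3: below threshold (-39.25 ≤ -21); passes unchanged; output -39.25 dB.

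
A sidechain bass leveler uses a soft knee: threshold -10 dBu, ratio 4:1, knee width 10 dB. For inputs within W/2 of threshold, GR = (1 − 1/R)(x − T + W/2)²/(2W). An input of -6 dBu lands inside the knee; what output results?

x − T + W/2 = -6 − (-10) + 5 = 9.
GR = (1 − 1/4) × 9² / 20 = 0.75 × 81 / 20 = 3.0375 dB.
Output = -6 − 3.0375 = -9.0375 dBu.

-9.0375 dBu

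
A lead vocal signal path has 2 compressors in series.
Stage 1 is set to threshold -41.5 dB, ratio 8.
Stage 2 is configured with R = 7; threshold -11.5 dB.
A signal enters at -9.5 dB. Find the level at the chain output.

-37.5 dB

Stage 1: -9.5 dB is 32 dB over -41.5 dB; at 8:1 that becomes 4 dB over, giving -37.5 dB.
Stage 2: -37.5 dB is at or below the -11.5 dB threshold — no compression; output -37.5 dB.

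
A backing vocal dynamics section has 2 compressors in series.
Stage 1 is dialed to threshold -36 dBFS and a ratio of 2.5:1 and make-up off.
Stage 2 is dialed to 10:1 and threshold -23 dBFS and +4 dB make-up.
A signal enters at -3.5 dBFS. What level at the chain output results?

-19 dBFS

Stage 1: overshoot 32.5 dB → 32.5/2.5 = 13 dB → -23 dBFS.
Stage 2: -23 dBFS is at or below the -23 dBFS threshold — no compression; make-up brings it to -19 dBFS.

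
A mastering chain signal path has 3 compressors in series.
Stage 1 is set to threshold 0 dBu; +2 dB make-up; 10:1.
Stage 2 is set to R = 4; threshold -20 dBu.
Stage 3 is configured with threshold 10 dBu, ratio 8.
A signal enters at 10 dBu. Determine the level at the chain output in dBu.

Stage 1: overshoot 10 dB → 10/10 = 1 dB → 1 dBu; +2 dB make-up → 3 dBu.
Stage 2: overshoot 23 dB → 23/4 = 5.75 dB → -14.25 dBu.
Stage 3: -14.25 dBu is at or below the 10 dBu threshold — no compression; output -14.25 dBu.

-14.25 dBu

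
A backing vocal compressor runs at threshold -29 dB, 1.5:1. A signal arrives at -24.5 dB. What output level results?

-24.5 dB sits 4.5 dB over threshold.
The 4.5 dB excess becomes 3 dB after 1.5:1 reduction.
So the level is -29 + 3 = -26 dB.

-26 dB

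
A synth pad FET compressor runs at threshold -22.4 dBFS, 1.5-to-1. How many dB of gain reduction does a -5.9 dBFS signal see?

5.5 dB

The signal is 16.5 dB above threshold.
After 1.5:1 compression the overshoot becomes 16.5/1.5 = 11 dB.
Gain reduction = 16.5 − 11 = 5.5 dB.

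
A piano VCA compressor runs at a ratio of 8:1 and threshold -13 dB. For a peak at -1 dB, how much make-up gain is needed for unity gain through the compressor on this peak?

10.5 dB

Without make-up, output = threshold + overshoot/8 = -13 + 1.5 = -11.5 dB.
Gap to target: 10.5 dB.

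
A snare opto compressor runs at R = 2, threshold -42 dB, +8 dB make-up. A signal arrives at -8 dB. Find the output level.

-17 dB

-8 dB sits 34 dB over threshold.
The 34 dB excess becomes 17 dB after 2:1 reduction.
That puts the output at -25 dB; make-up adds 8 dB, giving -17 dB.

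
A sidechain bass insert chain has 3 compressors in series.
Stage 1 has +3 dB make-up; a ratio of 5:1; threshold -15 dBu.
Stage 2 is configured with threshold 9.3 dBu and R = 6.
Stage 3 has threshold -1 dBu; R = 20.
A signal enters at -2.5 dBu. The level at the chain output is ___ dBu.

-9.5 dBu

Stage 1: -2.5 dBu is 12.5 dB over -15 dBu; at 5:1 that becomes 2.5 dB over, giving -12.5 dBu; +3 dB make-up → -9.5 dBu.
Stage 2: below threshold (-9.5 ≤ 9.3); passes unchanged; output -9.5 dBu.
Stage 3: below threshold (-9.5 ≤ -1); passes unchanged; output -9.5 dBu.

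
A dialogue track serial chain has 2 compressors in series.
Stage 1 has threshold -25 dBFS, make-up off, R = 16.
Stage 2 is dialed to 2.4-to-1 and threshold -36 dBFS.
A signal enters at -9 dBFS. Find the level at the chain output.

Stage 1: overshoot 16 dB → 16/16 = 1 dB → -24 dBFS.
Stage 2: 12 dB above -36 dBFS, reduced 2.4:1 to 5 dB above → -31 dBFS.

-31 dBFS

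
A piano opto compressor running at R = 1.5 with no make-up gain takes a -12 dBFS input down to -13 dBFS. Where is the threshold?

Input is 3 dB above T (since output overshoot × R = input overshoot: (-13 − T)·1.5 = -12 − T gives T = -15 dBFS).
Check: -15 + (-12 − (-15))/1.5 = -15 + 2 = -13 dBFS. ✓

-15 dBFS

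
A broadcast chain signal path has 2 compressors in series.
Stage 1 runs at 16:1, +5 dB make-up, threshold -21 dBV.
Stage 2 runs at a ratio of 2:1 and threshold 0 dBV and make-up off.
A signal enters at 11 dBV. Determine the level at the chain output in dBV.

-14 dBV

Stage 1: 32 dB above -21 dBV, reduced 16:1 to 2 dB above → -19 dBV; +5 dB make-up → -14 dBV.
Stage 2: -14 dBV is at or below the 0 dBV threshold — no compression; output -14 dBV.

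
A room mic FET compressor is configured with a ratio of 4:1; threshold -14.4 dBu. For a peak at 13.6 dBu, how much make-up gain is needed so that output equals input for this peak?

Without make-up, output = threshold + overshoot/4 = -14.4 + 7 = -7.4 dBu.
Gap to target: 21 dB.

21 dB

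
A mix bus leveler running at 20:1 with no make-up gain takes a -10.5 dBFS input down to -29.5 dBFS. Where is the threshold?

Let T be the threshold. Output overshoot = (input overshoot)/R, so -29.5 − T = (-10.5 − T)/20.
20·(-29.5 − T) = -10.5 − T → 19·T = -590 − (-10.5) = -579.5.
T = -579.5/19 = -30.5 dBFS.

-30.5 dBFS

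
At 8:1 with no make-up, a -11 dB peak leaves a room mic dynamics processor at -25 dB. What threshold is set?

-27 dB

Gain reduction = -11 − (-25) = 14 dB; output overshoot = GR / (R − 1) = 14 / 7 = 2 dB.
Threshold = output − output overshoot = -25 − 2 = -27 dB.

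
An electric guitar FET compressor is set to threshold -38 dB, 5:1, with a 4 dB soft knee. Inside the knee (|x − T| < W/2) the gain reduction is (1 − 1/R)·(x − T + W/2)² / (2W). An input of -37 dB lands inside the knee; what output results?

-37.9 dB

x − T + W/2 = -37 − (-38) + 2 = 3.
GR = (1 − 1/5) × 3² / 8 = 0.8 × 9 / 8 = 0.9 dB.
Output = -37 − 0.9 = -37.9 dB.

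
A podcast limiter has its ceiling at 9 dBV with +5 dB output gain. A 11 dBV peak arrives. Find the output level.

14 dBV

A brickwall limiter is an ∞:1 compressor: any input above the ceiling is clamped to 9 dBV.
Output gain then adds 5 dB: 9 + 5 = 14 dBV.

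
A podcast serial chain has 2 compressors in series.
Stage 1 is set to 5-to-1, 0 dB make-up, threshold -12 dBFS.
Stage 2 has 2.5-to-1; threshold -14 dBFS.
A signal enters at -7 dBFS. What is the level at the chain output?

-12.8 dBFS

Stage 1: overshoot 5 dB → 5/5 = 1 dB → -11 dBFS.
Stage 2: 3 dB above -14 dBFS, reduced 2.5:1 to 1.2 dB above → -12.8 dBFS.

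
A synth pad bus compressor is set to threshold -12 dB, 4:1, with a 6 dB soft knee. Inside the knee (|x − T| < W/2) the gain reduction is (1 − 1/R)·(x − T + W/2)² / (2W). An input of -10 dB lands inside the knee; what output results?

-11.5625 dB

x − T + W/2 = -10 − (-12) + 3 = 5.
GR = (1 − 1/4) × 5² / 12 = 0.75 × 25 / 12 = 1.5625 dB.
Output = -10 − 1.5625 = -11.5625 dB.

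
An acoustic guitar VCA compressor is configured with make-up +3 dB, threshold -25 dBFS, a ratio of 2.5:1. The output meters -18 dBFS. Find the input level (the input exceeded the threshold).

Remove make-up: -18 − 3 = -21 dBFS.
Post-compression overshoot = -21 − (-25) = 4 dB.
Undo the ratio: input overshoot = 4 × 2.5 = 10 dB, giving input = -15 dBFS.

-15 dBFS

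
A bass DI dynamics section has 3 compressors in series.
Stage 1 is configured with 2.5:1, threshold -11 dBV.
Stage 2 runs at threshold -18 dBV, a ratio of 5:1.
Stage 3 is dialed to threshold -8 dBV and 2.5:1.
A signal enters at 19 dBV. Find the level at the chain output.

Stage 1: overshoot 30 dB → 30/2.5 = 12 dB → 1 dBV.
Stage 2: 19 dB above -18 dBV, reduced 5:1 to 3.8 dB above → -14.2 dBV.
Stage 3: below threshold (-14.2 ≤ -8); passes unchanged; output -14.2 dBV.

-14.2 dBV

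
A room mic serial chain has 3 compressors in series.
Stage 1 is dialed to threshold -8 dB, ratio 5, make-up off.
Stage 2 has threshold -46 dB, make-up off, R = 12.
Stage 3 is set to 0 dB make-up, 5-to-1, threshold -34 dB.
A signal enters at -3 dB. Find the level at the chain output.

-42.75 dB

Stage 1: 5 dB above -8 dB, reduced 5:1 to 1 dB above → -7 dB.
Stage 2: 39 dB above -46 dB, reduced 12:1 to 3.25 dB above → -42.75 dB.
Stage 3: -42.75 dB is at or below the -34 dB threshold — no compression; output -42.75 dB.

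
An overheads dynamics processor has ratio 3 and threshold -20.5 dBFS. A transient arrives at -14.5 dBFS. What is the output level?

-18.5 dBFS

The input is 6 dB above the -20.5 dBFS threshold.
At 3:1 the overshoot is divided by 3, leaving 2 dB above threshold.
So the level is -20.5 + 2 = -18.5 dBFS.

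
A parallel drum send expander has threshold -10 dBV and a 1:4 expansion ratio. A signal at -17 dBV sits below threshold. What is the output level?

The input is 7 dB below the -10 dBV threshold.
A 1:4 expander multiplies undershoot by 4: 7 × 4 = 28 dB below threshold.
Output = -10 − 28 = -38 dBV.

-38 dBV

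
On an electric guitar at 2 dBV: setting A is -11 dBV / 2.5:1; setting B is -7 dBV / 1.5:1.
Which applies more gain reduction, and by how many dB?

A: GR = 13 − 13/2.5 = 7.8 dB.
B: GR = 9 − 9/1.5 = 3 dB.
A reduces 4.8 dB more.

A, by 4.8 dB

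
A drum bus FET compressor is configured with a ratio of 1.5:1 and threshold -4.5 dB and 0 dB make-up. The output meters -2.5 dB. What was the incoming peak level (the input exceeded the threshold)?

That's 2 dB above the -4.5 dB threshold.
Input overshoot = R × output overshoot = 3 dB → input = -4.5 + 3 = -1.5 dB.

-1.5 dB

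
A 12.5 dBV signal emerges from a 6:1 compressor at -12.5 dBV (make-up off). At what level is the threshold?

-17.5 dBV

Input is 30 dB above T (since output overshoot × R = input overshoot: (-12.5 − T)·6 = 12.5 − T gives T = -17.5 dBV).
Check: -17.5 + (12.5 − (-17.5))/6 = -17.5 + 5 = -12.5 dBV. ✓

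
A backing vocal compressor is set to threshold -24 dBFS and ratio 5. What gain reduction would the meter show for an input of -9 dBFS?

12 dB

Overshoot = -9 − (-24) = 15 dB.
At 5:1, output sits 15/5 = 3 dB above threshold.
Gain reduction = 15 − 3 = 12 dB.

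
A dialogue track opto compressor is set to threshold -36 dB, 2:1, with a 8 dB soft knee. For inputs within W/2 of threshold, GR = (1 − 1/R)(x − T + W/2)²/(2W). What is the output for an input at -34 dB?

x − T + W/2 = -34 − (-36) + 4 = 6.
GR = (1 − 1/2) × 6² / 16 = 0.5 × 36 / 16 = 1.125 dB.
Output = -34 − 1.125 = -35.125 dB.

-35.125 dB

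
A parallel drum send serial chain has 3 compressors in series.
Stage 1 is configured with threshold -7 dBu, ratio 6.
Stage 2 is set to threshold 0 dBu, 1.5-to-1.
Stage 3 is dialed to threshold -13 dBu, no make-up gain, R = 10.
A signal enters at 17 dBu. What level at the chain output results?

-12 dBu

Stage 1: 17 dBu is 24 dB over -7 dBu; at 6:1 that becomes 4 dB over, giving -3 dBu.
Stage 2: -3 dBu is at or below the 0 dBu threshold — no compression; output -3 dBu.
Stage 3: overshoot 10 dB → 10/10 = 1 dB → -12 dBu.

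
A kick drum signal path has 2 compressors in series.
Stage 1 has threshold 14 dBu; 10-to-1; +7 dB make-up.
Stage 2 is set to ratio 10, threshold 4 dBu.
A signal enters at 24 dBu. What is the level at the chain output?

Stage 1: 24 dBu is 10 dB over 14 dBu; at 10:1 that becomes 1 dB over, giving 15 dBu; +7 dB make-up → 22 dBu.
Stage 2: overshoot 18 dB → 18/10 = 1.8 dB → 5.8 dBu.

5.8 dBu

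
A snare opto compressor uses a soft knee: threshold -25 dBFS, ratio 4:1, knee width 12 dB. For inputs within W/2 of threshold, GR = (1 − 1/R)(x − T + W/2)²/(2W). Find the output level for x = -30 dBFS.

-30.03125 dBFS

x − T + W/2 = -30 − (-25) + 6 = 1.
GR = (1 − 1/4) × 1² / 24 = 0.75 × 1 / 24 = 0.03125 dB.
Output = -30 − 0.03125 = -30.03125 dBFS.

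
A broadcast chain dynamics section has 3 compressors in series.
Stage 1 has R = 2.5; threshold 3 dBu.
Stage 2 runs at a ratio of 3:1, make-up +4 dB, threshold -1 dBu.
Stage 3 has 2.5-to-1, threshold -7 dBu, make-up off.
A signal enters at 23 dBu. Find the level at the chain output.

-1.4 dBu

Stage 1: 20 dB above 3 dBu, reduced 2.5:1 to 8 dB above → 11 dBu.
Stage 2: 12 dB above -1 dBu, reduced 3:1 to 4 dB above → 3 dBu; +4 dB make-up → 7 dBu.
Stage 3: 7 dBu is 14 dB over -7 dBu; at 2.5:1 that becomes 5.6 dB over, giving -1.4 dBu.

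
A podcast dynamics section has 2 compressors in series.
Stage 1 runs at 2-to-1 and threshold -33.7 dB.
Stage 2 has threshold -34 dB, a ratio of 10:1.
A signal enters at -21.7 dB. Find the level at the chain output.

Stage 1: -21.7 dB is 12 dB over -33.7 dB; at 2:1 that becomes 6 dB over, giving -27.7 dB.
Stage 2: 6.3 dB above -34 dB, reduced 10:1 to 0.63 dB above → -33.37 dB.

-33.37 dB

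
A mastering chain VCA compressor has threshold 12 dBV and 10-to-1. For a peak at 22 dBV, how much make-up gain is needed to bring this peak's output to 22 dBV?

Overshoot 10 dB → 10/10 = 1 dB after compression, so the compressed level is 12 + 1 = 13 dBV.
Make-up = target − compressed = 22 − 13 = 9 dB.

9 dB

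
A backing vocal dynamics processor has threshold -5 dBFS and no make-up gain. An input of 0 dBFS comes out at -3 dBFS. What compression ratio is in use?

Input overshoot = 0 − (-5) = 5 dB; output overshoot = -3 − (-5) = 2 dB.
Ratio = 5 / 2 = 2.5.

2.5:1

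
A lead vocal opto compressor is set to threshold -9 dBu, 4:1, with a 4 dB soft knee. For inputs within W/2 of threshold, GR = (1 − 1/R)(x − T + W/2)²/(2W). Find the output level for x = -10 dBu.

-10.09375 dBu

x − T + W/2 = -10 − (-9) + 2 = 1.
GR = (1 − 1/4) × 1² / 8 = 0.75 × 1 / 8 = 0.09375 dB.
Output = -10 − 0.09375 = -10.09375 dBu.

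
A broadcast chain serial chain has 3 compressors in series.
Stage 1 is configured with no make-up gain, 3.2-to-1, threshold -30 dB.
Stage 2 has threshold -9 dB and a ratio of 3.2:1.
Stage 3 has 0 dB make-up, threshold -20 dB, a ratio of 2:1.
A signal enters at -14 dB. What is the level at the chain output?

Stage 1: overshoot 16 dB → 16/3.2 = 5 dB → -25 dB.
Stage 2: -25 dB is at or below the -9 dB threshold — no compression; output -25 dB.
Stage 3: -25 dB is at or below the -20 dB threshold — no compression; output -25 dB.

-25 dB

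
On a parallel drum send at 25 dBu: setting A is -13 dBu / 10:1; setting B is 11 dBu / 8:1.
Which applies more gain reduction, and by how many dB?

A: GR = 38 − 38/10 = 34.2 dB.
B: GR = 14 − 14/8 = 12.25 dB.
A reduces 21.95 dB more.

A, by 21.95 dB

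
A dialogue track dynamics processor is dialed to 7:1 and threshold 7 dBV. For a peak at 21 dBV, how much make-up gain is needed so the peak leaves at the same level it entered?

12 dB

Overshoot 14 dB → 14/7 = 2 dB after compression, so the compressed level is 7 + 2 = 9 dBV.
Make-up = target − compressed = 21 − 9 = 12 dB.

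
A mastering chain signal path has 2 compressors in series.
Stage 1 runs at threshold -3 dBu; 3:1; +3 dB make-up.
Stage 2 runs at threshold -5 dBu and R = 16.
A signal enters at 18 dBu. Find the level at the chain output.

-4.25 dBu

Stage 1: overshoot 21 dB → 21/3 = 7 dB → 4 dBu; +3 dB make-up → 7 dBu.
Stage 2: overshoot 12 dB → 12/16 = 0.75 dB → -4.25 dBu.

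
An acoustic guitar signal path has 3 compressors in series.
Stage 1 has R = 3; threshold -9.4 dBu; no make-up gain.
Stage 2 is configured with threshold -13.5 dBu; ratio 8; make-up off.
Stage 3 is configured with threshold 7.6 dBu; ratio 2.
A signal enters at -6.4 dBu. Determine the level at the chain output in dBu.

Stage 1: 3 dB above -9.4 dBu, reduced 3:1 to 1 dB above → -8.4 dBu.
Stage 2: overshoot 5.1 dB → 5.1/8 = 0.6375 dB → -12.8625 dBu.
Stage 3: -12.8625 dBu ≤ 7.6 dBu, so stage 3 doesn't engage; output -12.8625 dBu.

-12.8625 dBu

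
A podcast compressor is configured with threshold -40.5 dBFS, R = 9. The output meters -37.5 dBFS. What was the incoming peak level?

-13.5 dBFS

The compressed level sits -37.5 − (-40.5) = 3 dB over threshold.
Undo the ratio: input overshoot = 3 × 9 = 27 dB, giving input = -13.5 dBFS.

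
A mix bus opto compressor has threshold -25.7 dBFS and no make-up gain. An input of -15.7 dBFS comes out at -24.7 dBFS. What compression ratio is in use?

Input overshoot = -15.7 − (-25.7) = 10 dB; output overshoot = -24.7 − (-25.7) = 1 dB.
Ratio = 10 / 1 = 10.

10:1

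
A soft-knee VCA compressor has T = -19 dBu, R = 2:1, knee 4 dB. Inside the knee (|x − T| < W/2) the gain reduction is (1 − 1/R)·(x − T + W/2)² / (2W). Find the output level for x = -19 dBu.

-19.25 dBu

x − T + W/2 = -19 − (-19) + 2 = 2.
GR = (1 − 1/2) × 2² / 8 = 0.5 × 4 / 8 = 0.25 dB.
Output = -19 − 0.25 = -19.25 dBu.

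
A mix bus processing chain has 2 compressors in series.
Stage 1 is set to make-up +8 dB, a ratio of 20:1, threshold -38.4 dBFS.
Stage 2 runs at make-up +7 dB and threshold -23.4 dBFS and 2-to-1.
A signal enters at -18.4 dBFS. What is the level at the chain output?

-22.4 dBFS

Stage 1: overshoot 20 dB → 20/20 = 1 dB → -37.4 dBFS; +8 dB make-up → -29.4 dBFS.
Stage 2: -29.4 dBFS is at or below the -23.4 dBFS threshold — no compression; make-up brings it to -22.4 dBFS.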